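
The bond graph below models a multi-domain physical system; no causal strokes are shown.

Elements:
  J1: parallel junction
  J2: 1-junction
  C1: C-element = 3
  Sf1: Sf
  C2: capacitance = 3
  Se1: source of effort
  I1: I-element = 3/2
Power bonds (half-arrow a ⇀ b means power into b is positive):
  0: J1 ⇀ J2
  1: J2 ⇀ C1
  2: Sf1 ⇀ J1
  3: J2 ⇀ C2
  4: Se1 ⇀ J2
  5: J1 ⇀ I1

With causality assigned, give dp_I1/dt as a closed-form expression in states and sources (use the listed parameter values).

dp_I1/dt = -E_Se1 + q_C1/3 + q_C2/3

β2 →Sf1  (source Sf1 imposes f)
β4 →J2  (Se1 fixes effort; stroke away)
β1 →J2  (C1: C, integral causality)
β3 →J2  (C2 integral (e out))
β0 →J1  (J2: last free bond brings flow in)
β5 →I1  (J1 effort already set via bond 0)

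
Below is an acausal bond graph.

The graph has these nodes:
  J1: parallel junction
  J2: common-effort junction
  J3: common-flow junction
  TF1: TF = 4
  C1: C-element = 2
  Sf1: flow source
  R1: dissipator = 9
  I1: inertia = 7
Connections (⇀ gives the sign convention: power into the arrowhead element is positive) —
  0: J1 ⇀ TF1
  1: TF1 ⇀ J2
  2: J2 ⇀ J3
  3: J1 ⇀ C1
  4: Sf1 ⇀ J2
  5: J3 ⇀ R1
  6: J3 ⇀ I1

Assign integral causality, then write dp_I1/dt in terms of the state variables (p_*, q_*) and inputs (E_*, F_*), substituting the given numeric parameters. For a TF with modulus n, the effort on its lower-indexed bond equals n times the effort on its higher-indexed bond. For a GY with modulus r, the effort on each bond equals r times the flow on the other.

dp_I1/dt = -9*p_I1/7 + q_C1/8

b4 stroke→Sf1  (source Sf1 imposes f)
b3 stroke→J1  (C1 integral (e out))
b0 stroke→TF1  (common-e at J1 fixed by 3)
b1 stroke→J2  (through TF1, causality passes straight; one stroke at TF1)
b2 stroke→J3  (0-jn J2 has e-setter on 1)
b6 stroke→I1  (I1 integral (f out))
b5 stroke→J3  (common-f at J3 fixed by 6)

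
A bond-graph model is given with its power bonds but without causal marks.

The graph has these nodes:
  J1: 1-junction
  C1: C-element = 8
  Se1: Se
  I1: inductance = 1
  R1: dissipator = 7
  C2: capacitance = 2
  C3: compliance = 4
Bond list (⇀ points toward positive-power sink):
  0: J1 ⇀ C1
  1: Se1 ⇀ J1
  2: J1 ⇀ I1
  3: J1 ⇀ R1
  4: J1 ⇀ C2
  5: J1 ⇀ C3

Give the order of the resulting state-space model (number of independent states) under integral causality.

4  (C1, C2, C3, I1 all integral)

β1 |J1  (Se1 fixes effort; stroke away)
β0 |J1  (C1: C, integral causality)
β2 |I1  (prefer integral on I1)
β3 |J1  (common-f at J1 fixed by 2)
β4 |J1  (J1: bond 2 brought flow, rest push out)
β5 |J1  (J1 flow already set via bond 2)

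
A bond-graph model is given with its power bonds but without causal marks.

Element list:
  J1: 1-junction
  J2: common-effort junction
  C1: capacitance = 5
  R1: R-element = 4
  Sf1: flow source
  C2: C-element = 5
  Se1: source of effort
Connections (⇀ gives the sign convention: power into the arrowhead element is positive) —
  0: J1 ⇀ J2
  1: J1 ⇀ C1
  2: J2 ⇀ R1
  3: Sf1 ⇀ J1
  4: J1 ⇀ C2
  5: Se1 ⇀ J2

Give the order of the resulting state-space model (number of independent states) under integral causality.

#3 →Sf1  (Sf1 fixes flow; stroke at Sf1)
#5 →J2  (Se1 fixes effort; stroke away)
#0 →J1  (common-f at J1 fixed by 3)
#1 →J1  (J1 flow already set via bond 3)
#4 →J1  (J1: bond 3 brought flow, rest push out)
#2 →R1  (J2: bond 5 brought effort, rest push out)

2  (C1, C2 all integral)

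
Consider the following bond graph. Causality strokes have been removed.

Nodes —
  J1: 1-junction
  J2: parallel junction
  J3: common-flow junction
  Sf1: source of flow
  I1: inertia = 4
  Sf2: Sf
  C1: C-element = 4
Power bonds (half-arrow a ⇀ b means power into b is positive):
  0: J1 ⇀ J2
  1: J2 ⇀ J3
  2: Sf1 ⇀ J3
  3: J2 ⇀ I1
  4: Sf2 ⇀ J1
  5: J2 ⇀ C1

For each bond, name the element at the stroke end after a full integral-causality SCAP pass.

#2 stroke→Sf1  (Sf1 fixes flow; stroke at Sf1)
#4 stroke→Sf2  (Sf2 (Sf) sets flow on bond)
#0 stroke→J1  (J1 flow already set via bond 4)
#1 stroke→J3  (J3: bond 2 brought flow, rest push out)
#3 stroke→I1  (I1 outputs flow p/I1)
#5 stroke→J2  (J2 needs exactly one e-in)

β0 stroke at J1
β1 stroke at J3
β2 stroke at Sf1
β3 stroke at I1
β4 stroke at Sf2
β5 stroke at J2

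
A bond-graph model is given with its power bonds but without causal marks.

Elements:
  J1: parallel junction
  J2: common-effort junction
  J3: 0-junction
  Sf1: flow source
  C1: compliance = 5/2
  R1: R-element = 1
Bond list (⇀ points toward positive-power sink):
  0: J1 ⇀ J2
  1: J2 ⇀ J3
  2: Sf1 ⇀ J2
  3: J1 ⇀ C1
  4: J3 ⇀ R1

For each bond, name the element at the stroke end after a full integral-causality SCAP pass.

bond 2 →Sf1  (source Sf1 imposes f)
bond 3 →J1  (prefer integral on C1)
bond 0 →J2  (J1: bond 3 brought effort, rest push out)
bond 1 →J3  (common-e at J2 fixed by 0)
bond 4 →R1  (J3: bond 1 brought effort, rest push out)

#0 stroke at J2
#1 stroke at J3
#2 stroke at Sf1
#3 stroke at J1
#4 stroke at R1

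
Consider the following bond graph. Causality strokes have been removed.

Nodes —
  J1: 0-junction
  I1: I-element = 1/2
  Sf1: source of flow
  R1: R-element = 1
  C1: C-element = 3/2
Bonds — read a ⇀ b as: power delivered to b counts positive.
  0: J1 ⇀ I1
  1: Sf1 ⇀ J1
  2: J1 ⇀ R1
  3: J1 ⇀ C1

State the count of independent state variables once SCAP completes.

2  (C1, I1 all integral)

bond 1 stroke at Sf1  (Sf1: flow source, stroke at near end)
bond 0 stroke at I1  (I1 integral (f out))
bond 3 stroke at J1  (C1: C, integral causality)
bond 2 stroke at R1  (J1 effort already set via bond 3)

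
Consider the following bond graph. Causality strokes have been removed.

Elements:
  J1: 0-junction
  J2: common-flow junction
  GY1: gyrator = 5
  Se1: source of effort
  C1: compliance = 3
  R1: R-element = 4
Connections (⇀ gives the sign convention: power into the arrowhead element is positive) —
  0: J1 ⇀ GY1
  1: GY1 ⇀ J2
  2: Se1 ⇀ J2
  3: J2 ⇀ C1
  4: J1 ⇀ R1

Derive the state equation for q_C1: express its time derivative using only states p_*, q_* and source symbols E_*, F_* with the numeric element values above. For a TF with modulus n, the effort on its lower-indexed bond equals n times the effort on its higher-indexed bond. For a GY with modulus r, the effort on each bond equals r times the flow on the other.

bond 2 |J2  (Se1 fixes effort; stroke away)
bond 3 |J2  (C1: C, integral causality)
bond 1 |GY1  (J2 needs exactly one f-in)
bond 0 |GY1  (GY GY1: same side as bond 1)
bond 4 |J1  (closing 0-jn rule on J1)

dq_C1/dt = 4*E_Se1/25 - 4*q_C1/75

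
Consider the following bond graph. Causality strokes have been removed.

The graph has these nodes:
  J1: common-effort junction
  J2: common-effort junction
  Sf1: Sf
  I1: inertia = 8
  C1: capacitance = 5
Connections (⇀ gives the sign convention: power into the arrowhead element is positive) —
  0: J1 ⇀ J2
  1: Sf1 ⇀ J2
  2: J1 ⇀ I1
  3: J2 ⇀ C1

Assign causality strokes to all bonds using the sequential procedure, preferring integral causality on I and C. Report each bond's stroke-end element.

β1 →Sf1  (source Sf1 imposes f)
β2 →I1  (prefer integral on I1)
β0 →J1  (closing 0-jn rule on J1)
β3 →J2  (closing 0-jn rule on J2)

b0 stroke→J1
b1 stroke→Sf1
b2 stroke→I1
b3 stroke→J2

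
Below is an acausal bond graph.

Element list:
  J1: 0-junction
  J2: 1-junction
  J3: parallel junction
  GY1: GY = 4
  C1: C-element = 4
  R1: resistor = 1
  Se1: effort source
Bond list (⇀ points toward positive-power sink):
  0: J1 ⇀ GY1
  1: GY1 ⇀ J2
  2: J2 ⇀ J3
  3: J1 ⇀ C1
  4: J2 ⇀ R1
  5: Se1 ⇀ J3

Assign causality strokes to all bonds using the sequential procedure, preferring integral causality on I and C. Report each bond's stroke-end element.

β5 stroke→J3  (Se1: effort source, stroke at far end)
β2 stroke→J2  (common-e at J3 fixed by 5)
β3 stroke→J1  (C1 integral (e out))
β0 stroke→GY1  (J1: bond 3 brought effort, rest push out)
β1 stroke→GY1  (GY1 both-in/both-out from 0)
β4 stroke→J2  (J2 flow already set via bond 1)

b0 stroke→GY1
b1 stroke→GY1
b2 stroke→J2
b3 stroke→J1
b4 stroke→J2
b5 stroke→J3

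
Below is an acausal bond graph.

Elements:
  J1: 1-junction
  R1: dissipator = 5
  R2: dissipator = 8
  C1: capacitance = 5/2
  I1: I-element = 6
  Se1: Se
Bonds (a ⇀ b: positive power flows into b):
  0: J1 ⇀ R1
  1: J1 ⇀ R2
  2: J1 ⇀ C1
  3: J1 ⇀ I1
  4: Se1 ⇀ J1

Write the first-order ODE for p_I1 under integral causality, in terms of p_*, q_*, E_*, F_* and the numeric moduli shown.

dp_I1/dt = E_Se1 - 13*p_I1/6 - 2*q_C1/5

bond 4 |J1  (Se1 (Se) sets effort on bond)
bond 2 |J1  (C1: C, integral causality)
bond 3 |I1  (I1 integral (f out))
bond 0 |J1  (1-jn J1 has f-setter on 3)
bond 1 |J1  (J1 flow already set via bond 3)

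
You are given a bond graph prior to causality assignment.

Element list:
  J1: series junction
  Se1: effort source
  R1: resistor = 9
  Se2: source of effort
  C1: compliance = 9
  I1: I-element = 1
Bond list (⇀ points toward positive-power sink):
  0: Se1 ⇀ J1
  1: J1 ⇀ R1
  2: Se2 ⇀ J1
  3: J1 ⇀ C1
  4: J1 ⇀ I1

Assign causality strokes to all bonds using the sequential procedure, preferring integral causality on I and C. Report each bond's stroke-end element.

bond 0 |J1
bond 1 |J1
bond 2 |J1
bond 3 |J1
bond 4 |I1

b0 stroke at J1  (Se1: effort source, stroke at far end)
b2 stroke at J1  (source Se2 imposes e)
b3 stroke at J1  (prefer integral on C1)
b4 stroke at I1  (I1 integral (f out))
b1 stroke at J1  (common-f at J1 fixed by 4)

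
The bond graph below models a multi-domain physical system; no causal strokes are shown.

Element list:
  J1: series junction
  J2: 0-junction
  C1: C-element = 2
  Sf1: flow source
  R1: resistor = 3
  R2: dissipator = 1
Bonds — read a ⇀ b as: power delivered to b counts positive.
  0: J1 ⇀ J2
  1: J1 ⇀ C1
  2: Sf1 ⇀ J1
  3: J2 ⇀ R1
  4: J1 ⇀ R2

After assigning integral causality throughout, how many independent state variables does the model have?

bond 2 |Sf1  (Sf1 fixes flow; stroke at Sf1)
bond 0 |J1  (common-f at J1 fixed by 2)
bond 1 |J1  (common-f at J1 fixed by 2)
bond 4 |J1  (common-f at J1 fixed by 2)
bond 3 |J2  (only one effort-in slot at J2)

1  (C1 all integral)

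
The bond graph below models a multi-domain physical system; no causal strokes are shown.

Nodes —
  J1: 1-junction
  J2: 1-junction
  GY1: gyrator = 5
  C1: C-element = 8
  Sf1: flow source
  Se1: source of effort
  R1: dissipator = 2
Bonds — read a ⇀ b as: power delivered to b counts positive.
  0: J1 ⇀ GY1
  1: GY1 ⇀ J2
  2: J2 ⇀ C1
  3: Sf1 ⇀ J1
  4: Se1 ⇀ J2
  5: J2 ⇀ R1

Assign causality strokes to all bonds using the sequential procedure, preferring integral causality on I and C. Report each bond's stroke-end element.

#3 stroke at Sf1  (Sf1 fixes flow; stroke at Sf1)
#4 stroke at J2  (Se1 (Se) sets effort on bond)
#0 stroke at J1  (1-jn J1 has f-setter on 3)
#1 stroke at J2  (GY GY1: same side as bond 0)
#2 stroke at J2  (C1: C, integral causality)
#5 stroke at R1  (J2 needs exactly one f-in)

β0 stroke at J1
β1 stroke at J2
β2 stroke at J2
β3 stroke at Sf1
β4 stroke at J2
β5 stroke at R1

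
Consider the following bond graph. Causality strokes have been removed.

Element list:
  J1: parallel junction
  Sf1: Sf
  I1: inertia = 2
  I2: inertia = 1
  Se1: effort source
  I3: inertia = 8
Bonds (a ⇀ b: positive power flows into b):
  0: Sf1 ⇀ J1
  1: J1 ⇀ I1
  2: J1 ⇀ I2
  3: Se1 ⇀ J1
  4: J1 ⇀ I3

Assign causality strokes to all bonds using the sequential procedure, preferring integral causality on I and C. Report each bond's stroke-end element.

b0 stroke→Sf1
b1 stroke→I1
b2 stroke→I2
b3 stroke→J1
b4 stroke→I3

b0 stroke at Sf1  (Sf1: flow source, stroke at near end)
b3 stroke at J1  (Se1 fixes effort; stroke away)
b1 stroke at I1  (common-e at J1 fixed by 3)
b2 stroke at I2  (0-jn J1 has e-setter on 3)
b4 stroke at I3  (J1 effort already set via bond 3)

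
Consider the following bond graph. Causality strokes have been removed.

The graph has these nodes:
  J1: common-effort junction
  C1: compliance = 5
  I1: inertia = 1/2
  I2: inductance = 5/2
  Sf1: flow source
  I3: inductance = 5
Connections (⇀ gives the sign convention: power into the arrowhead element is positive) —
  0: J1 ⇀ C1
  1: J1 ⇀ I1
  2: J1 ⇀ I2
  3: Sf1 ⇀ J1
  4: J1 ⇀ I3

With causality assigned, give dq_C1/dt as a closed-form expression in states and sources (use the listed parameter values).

#3 stroke at Sf1  (source Sf1 imposes f)
#0 stroke at J1  (C1 outputs effort q/C1)
#1 stroke at I1  (common-e at J1 fixed by 0)
#2 stroke at I2  (J1 effort already set via bond 0)
#4 stroke at I3  (J1: bond 0 brought effort, rest push out)

dq_C1/dt = F_Sf1 - 2*p_I1 - 2*p_I2/5 - p_I3/5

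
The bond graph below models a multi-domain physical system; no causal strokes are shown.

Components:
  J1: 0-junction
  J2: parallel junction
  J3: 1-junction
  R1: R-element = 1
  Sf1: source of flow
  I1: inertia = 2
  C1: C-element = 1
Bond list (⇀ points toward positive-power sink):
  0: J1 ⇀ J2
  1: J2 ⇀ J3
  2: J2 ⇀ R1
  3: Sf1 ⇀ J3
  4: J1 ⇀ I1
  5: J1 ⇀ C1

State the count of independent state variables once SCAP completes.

2  (C1, I1 all integral)

bond 3 stroke at Sf1  (Sf1 fixes flow; stroke at Sf1)
bond 1 stroke at J3  (J3 flow already set via bond 3)
bond 4 stroke at I1  (I1: I, integral causality)
bond 5 stroke at J1  (C1: C, integral causality)
bond 0 stroke at J2  (common-e at J1 fixed by 5)
bond 2 stroke at R1  (common-e at J2 fixed by 0)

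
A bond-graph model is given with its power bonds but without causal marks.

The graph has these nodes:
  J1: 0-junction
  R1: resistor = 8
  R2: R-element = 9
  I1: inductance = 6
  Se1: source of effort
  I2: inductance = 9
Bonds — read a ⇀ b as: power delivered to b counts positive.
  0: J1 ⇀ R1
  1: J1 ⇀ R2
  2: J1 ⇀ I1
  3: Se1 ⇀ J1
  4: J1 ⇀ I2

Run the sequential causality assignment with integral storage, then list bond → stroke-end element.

bond 0 stroke at R1
bond 1 stroke at R2
bond 2 stroke at I1
bond 3 stroke at J1
bond 4 stroke at I2

β3 stroke at J1  (Se1 fixes effort; stroke away)
β0 stroke at R1  (common-e at J1 fixed by 3)
β1 stroke at R2  (common-e at J1 fixed by 3)
β2 stroke at I1  (J1 effort already set via bond 3)
β4 stroke at I2  (J1: bond 3 brought effort, rest push out)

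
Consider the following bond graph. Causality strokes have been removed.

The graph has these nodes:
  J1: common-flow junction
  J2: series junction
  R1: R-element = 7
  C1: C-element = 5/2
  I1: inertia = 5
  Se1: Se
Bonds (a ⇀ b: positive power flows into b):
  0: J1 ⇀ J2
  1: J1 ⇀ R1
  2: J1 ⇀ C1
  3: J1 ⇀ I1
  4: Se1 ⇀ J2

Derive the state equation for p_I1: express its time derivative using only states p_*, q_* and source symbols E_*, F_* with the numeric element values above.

β4 stroke→J2  (Se1 (Se) sets effort on bond)
β0 stroke→J1  (J2: last free bond brings flow in)
β2 stroke→J1  (C1 outputs effort q/C1)
β3 stroke→I1  (prefer integral on I1)
β1 stroke→J1  (1-jn J1 has f-setter on 3)

dp_I1/dt = E_Se1 - 7*p_I1/5 - 2*q_C1/5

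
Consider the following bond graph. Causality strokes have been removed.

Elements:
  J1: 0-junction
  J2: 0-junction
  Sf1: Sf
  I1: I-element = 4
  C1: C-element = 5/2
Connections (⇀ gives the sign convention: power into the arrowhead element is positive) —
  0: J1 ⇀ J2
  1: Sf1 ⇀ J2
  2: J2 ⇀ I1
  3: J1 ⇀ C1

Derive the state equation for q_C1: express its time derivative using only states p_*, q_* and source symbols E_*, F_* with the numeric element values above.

β1 |Sf1  (source Sf1 imposes f)
β2 |I1  (I1 outputs flow p/I1)
β0 |J2  (J2 needs exactly one e-in)
β3 |J1  (closing 0-jn rule on J1)

dq_C1/dt = F_Sf1 - p_I1/4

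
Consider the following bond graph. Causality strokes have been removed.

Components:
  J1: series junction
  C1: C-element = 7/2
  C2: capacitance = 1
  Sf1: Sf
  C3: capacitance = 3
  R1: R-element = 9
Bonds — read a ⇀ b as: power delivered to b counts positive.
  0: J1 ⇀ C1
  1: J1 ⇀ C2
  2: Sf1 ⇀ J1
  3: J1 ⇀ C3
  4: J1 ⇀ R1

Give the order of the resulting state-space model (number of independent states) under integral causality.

b2 stroke at Sf1  (Sf1 (Sf) sets flow on bond)
b0 stroke at J1  (J1 flow already set via bond 2)
b1 stroke at J1  (common-f at J1 fixed by 2)
b3 stroke at J1  (J1 flow already set via bond 2)
b4 stroke at J1  (J1: bond 2 brought flow, rest push out)

3  (C1, C2, C3 all integral)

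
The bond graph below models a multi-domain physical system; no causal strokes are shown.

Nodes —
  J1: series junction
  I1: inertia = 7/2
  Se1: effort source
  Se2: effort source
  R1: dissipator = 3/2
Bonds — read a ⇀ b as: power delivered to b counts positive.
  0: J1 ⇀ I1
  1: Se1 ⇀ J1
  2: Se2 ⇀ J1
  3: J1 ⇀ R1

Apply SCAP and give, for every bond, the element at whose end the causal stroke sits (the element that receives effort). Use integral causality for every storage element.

b0 stroke→I1
b1 stroke→J1
b2 stroke→J1
b3 stroke→J1

bond 1 →J1  (source Se1 imposes e)
bond 2 →J1  (Se2: effort source, stroke at far end)
bond 0 →I1  (I1: I, integral causality)
bond 3 →J1  (common-f at J1 fixed by 0)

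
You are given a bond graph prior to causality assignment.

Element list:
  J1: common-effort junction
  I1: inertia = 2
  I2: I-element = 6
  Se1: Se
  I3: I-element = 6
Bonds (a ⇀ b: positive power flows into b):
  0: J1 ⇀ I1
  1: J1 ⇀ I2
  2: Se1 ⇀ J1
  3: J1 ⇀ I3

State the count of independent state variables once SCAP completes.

#2 stroke→J1  (Se1 (Se) sets effort on bond)
#0 stroke→I1  (0-jn J1 has e-setter on 2)
#1 stroke→I2  (J1 effort already set via bond 2)
#3 stroke→I3  (0-jn J1 has e-setter on 2)

3  (I1, I2, I3 all integral)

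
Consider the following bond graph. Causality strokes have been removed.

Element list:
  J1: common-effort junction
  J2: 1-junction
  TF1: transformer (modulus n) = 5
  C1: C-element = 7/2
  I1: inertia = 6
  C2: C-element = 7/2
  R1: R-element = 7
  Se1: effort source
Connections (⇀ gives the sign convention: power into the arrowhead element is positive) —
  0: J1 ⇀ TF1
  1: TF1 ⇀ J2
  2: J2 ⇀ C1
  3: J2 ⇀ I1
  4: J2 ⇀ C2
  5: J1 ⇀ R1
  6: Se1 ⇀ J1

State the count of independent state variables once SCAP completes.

β6 |J1  (Se1: effort source, stroke at far end)
β0 |TF1  (common-e at J1 fixed by 6)
β5 |R1  (J1 effort already set via bond 6)
β1 |J2  (TF TF1: opposite of bond 0)
β2 |J2  (C1 outputs effort q/C1)
β3 |I1  (prefer integral on I1)
β4 |J2  (common-f at J2 fixed by 3)

3  (C1, C2, I1 all integral)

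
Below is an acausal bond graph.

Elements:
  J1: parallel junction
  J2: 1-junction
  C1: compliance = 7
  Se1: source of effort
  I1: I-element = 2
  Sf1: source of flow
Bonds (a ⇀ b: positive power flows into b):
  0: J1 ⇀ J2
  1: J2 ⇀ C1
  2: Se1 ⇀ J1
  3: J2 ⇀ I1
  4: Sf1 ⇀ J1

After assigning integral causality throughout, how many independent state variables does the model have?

#2 |J1  (Se1: effort source, stroke at far end)
#4 |Sf1  (Sf1: flow source, stroke at near end)
#0 |J2  (J1: bond 2 brought effort, rest push out)
#1 |J2  (prefer integral on C1)
#3 |I1  (J2 needs exactly one f-in)

2  (C1, I1 all integral)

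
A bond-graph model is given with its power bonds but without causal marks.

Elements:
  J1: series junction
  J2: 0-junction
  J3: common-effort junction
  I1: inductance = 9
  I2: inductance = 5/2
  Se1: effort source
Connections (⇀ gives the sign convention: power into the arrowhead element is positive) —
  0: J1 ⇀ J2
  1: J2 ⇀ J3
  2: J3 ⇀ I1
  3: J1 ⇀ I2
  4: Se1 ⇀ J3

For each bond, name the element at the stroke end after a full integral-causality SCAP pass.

#4 →J3  (Se1 fixes effort; stroke away)
#1 →J2  (J3 effort already set via bond 4)
#2 →I1  (J3 effort already set via bond 4)
#0 →J1  (J2 effort already set via bond 1)
#3 →I2  (J1: last free bond brings flow in)

#0 →J1
#1 →J2
#2 →I1
#3 →I2
#4 →J3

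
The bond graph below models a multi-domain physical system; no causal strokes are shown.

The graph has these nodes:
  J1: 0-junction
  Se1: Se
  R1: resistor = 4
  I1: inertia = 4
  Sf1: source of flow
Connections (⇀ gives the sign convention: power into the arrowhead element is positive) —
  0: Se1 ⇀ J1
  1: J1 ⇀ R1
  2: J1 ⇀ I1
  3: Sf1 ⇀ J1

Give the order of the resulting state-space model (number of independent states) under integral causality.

b0 stroke→J1  (source Se1 imposes e)
b3 stroke→Sf1  (source Sf1 imposes f)
b1 stroke→R1  (J1 effort already set via bond 0)
b2 stroke→I1  (J1: bond 0 brought effort, rest push out)

1  (I1 all integral)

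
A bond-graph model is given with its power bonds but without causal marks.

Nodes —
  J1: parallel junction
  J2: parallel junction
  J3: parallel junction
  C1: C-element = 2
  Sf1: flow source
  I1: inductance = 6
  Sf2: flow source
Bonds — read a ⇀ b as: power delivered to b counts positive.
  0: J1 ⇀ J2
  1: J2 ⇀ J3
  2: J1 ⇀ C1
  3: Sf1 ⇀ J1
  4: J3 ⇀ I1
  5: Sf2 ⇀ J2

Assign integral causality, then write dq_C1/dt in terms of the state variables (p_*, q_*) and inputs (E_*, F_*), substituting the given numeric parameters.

#3 stroke→Sf1  (source Sf1 imposes f)
#5 stroke→Sf2  (Sf2 (Sf) sets flow on bond)
#2 stroke→J1  (C1: C, integral causality)
#0 stroke→J2  (J1 effort already set via bond 2)
#1 stroke→J3  (J2 effort already set via bond 0)
#4 stroke→I1  (J3: bond 1 brought effort, rest push out)

dq_C1/dt = F_Sf1 + F_Sf2 - p_I1/6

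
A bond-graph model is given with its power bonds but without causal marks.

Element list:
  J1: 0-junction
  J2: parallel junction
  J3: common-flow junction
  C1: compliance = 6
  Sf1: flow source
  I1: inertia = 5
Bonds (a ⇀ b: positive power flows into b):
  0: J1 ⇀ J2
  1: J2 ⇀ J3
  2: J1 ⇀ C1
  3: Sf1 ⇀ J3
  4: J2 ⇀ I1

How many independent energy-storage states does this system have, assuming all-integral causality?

β3 |Sf1  (source Sf1 imposes f)
β1 |J3  (common-f at J3 fixed by 3)
β2 |J1  (C1 integral (e out))
β0 |J2  (0-jn J1 has e-setter on 2)
β4 |I1  (common-e at J2 fixed by 0)

2  (C1, I1 all integral)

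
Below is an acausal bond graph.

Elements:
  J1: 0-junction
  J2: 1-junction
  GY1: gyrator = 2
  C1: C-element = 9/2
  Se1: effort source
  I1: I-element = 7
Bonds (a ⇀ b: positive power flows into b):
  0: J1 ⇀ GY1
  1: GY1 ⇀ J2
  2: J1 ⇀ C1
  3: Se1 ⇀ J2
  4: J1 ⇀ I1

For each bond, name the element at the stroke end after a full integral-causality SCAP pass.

β0 stroke at GY1
β1 stroke at GY1
β2 stroke at J1
β3 stroke at J2
β4 stroke at I1

b3 stroke→J2  (source Se1 imposes e)
b1 stroke→GY1  (only one flow-in slot at J2)
b0 stroke→GY1  (through GY1, causality inverts; strokes same side of GY1)
b2 stroke→J1  (C1: C, integral causality)
b4 stroke→I1  (common-e at J1 fixed by 2)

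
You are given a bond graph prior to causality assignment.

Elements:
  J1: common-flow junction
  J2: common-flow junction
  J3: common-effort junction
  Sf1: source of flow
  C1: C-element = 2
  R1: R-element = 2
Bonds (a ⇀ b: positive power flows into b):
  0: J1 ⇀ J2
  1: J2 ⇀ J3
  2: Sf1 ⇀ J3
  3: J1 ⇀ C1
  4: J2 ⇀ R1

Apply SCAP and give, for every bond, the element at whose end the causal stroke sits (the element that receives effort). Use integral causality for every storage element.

β0 stroke at J2
β1 stroke at J3
β2 stroke at Sf1
β3 stroke at J1
β4 stroke at J2

#2 stroke→Sf1  (Sf1 fixes flow; stroke at Sf1)
#1 stroke→J3  (J3 needs exactly one e-in)
#0 stroke→J2  (J2 flow already set via bond 1)
#4 stroke→J2  (J2: bond 1 brought flow, rest push out)
#3 stroke→J1  (J1 flow already set via bond 0)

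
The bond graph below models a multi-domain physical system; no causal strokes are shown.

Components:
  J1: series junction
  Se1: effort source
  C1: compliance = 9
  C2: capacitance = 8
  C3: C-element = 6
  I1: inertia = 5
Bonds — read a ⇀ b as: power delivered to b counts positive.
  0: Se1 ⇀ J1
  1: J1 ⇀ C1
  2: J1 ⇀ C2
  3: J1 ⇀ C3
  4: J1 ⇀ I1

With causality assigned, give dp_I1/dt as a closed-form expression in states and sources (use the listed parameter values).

dp_I1/dt = E_Se1 - q_C1/9 - q_C2/8 - q_C3/6

β0 →J1  (Se1 (Se) sets effort on bond)
β1 →J1  (C1: C, integral causality)
β2 →J1  (C2: C, integral causality)
β3 →J1  (C3: C, integral causality)
β4 →I1  (only one flow-in slot at J1)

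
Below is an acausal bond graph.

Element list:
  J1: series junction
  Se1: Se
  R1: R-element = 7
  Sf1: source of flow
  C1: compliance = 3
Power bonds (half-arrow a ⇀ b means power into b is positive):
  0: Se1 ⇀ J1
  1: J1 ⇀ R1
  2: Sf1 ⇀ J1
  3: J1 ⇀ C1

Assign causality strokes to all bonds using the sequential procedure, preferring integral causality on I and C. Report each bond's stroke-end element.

β0 →J1
β1 →J1
β2 →Sf1
β3 →J1

#0 →J1  (source Se1 imposes e)
#2 →Sf1  (Sf1 (Sf) sets flow on bond)
#1 →J1  (J1: bond 2 brought flow, rest push out)
#3 →J1  (J1: bond 2 brought flow, rest push out)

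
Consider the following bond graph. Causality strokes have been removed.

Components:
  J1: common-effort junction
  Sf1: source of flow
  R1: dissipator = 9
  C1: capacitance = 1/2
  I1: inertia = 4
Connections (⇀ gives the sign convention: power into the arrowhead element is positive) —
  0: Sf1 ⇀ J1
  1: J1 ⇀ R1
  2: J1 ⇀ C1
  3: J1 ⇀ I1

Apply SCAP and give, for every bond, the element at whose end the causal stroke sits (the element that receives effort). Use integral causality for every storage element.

β0 →Sf1
β1 →R1
β2 →J1
β3 →I1

b0 stroke→Sf1  (Sf1 fixes flow; stroke at Sf1)
b2 stroke→J1  (prefer integral on C1)
b1 stroke→R1  (J1 effort already set via bond 2)
b3 stroke→I1  (common-e at J1 fixed by 2)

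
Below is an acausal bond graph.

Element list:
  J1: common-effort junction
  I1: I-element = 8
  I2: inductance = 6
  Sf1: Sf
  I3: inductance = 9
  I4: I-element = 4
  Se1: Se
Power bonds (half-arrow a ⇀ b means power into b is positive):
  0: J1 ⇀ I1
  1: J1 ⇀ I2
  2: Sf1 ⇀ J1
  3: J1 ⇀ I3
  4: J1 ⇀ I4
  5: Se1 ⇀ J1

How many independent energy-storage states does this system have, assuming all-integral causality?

b2 stroke→Sf1  (Sf1 fixes flow; stroke at Sf1)
b5 stroke→J1  (Se1 (Se) sets effort on bond)
b0 stroke→I1  (0-jn J1 has e-setter on 5)
b1 stroke→I2  (common-e at J1 fixed by 5)
b3 stroke→I3  (J1: bond 5 brought effort, rest push out)
b4 stroke→I4  (0-jn J1 has e-setter on 5)

4  (I1, I2, I3, I4 all integral)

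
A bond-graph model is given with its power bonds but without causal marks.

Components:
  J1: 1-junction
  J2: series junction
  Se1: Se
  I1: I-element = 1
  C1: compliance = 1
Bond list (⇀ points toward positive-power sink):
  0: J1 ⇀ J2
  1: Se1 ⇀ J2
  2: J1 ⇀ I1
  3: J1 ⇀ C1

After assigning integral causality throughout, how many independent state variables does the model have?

β1 →J2  (Se1 fixes effort; stroke away)
β0 →J1  (J2: last free bond brings flow in)
β2 →I1  (I1 integral (f out))
β3 →J1  (common-f at J1 fixed by 2)

2  (C1, I1 all integral)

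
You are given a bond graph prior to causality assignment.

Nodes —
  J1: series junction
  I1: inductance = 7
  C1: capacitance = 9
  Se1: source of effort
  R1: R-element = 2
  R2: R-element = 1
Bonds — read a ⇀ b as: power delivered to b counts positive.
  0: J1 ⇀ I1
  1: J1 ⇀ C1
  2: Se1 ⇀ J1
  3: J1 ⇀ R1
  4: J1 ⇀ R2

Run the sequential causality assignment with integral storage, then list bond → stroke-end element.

β0 stroke→I1
β1 stroke→J1
β2 stroke→J1
β3 stroke→J1
β4 stroke→J1

#2 →J1  (source Se1 imposes e)
#0 →I1  (I1 integral (f out))
#1 →J1  (J1: bond 0 brought flow, rest push out)
#3 →J1  (1-jn J1 has f-setter on 0)
#4 →J1  (1-jn J1 has f-setter on 0)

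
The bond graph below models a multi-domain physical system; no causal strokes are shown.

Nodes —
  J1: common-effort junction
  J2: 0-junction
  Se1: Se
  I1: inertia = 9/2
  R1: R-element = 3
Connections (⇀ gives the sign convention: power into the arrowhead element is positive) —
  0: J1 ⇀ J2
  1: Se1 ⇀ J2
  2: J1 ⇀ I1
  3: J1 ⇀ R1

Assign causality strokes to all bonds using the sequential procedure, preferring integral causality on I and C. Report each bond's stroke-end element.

bond 0 stroke→J1
bond 1 stroke→J2
bond 2 stroke→I1
bond 3 stroke→R1

#1 →J2  (source Se1 imposes e)
#0 →J1  (J2: bond 1 brought effort, rest push out)
#2 →I1  (J1 effort already set via bond 0)
#3 →R1  (0-jn J1 has e-setter on 0)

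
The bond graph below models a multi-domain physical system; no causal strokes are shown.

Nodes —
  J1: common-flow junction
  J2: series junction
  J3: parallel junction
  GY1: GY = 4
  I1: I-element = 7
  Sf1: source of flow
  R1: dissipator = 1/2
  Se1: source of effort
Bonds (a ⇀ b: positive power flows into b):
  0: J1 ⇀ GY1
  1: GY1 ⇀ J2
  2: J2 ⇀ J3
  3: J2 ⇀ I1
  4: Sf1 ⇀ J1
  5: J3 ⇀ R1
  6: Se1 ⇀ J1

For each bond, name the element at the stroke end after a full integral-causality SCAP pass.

#4 →Sf1  (source Sf1 imposes f)
#6 →J1  (Se1 (Se) sets effort on bond)
#0 →J1  (J1: bond 4 brought flow, rest push out)
#1 →J2  (GY1: gyrator matches bond 0)
#3 →I1  (prefer integral on I1)
#2 →J2  (J2: bond 3 brought flow, rest push out)
#5 →J3  (only one effort-in slot at J3)

bond 0 stroke at J1
bond 1 stroke at J2
bond 2 stroke at J2
bond 3 stroke at I1
bond 4 stroke at Sf1
bond 5 stroke at J3
bond 6 stroke at J1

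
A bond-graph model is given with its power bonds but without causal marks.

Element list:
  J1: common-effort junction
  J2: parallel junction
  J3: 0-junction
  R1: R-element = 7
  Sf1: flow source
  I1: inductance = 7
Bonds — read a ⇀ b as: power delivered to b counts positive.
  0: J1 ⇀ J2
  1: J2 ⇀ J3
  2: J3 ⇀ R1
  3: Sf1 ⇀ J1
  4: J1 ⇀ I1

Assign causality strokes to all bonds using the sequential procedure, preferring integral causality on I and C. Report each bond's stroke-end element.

#3 stroke→Sf1  (Sf1: flow source, stroke at near end)
#4 stroke→I1  (I1 integral (f out))
#0 stroke→J1  (only one effort-in slot at J1)
#1 stroke→J2  (closing 0-jn rule on J2)
#2 stroke→J3  (only one effort-in slot at J3)

#0 stroke at J1
#1 stroke at J2
#2 stroke at J3
#3 stroke at Sf1
#4 stroke at I1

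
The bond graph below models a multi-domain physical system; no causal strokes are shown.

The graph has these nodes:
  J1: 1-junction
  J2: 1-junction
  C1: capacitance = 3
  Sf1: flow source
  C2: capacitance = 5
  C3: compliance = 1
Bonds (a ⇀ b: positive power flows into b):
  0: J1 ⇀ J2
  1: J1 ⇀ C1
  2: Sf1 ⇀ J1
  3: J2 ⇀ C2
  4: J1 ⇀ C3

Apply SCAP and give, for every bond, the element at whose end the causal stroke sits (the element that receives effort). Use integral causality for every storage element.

b0 stroke at J1
b1 stroke at J1
b2 stroke at Sf1
b3 stroke at J2
b4 stroke at J1

β2 stroke→Sf1  (Sf1: flow source, stroke at near end)
β0 stroke→J1  (J1: bond 2 brought flow, rest push out)
β1 stroke→J1  (common-f at J1 fixed by 2)
β4 stroke→J1  (J1: bond 2 brought flow, rest push out)
β3 stroke→J2  (common-f at J2 fixed by 0)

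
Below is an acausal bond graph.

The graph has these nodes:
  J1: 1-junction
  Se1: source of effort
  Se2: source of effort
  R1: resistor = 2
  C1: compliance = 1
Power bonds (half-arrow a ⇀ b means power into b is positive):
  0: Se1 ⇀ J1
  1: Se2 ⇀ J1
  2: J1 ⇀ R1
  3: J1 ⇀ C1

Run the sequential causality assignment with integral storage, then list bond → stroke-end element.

#0 stroke→J1  (Se1: effort source, stroke at far end)
#1 stroke→J1  (Se2: effort source, stroke at far end)
#3 stroke→J1  (C1: C, integral causality)
#2 stroke→R1  (J1 needs exactly one f-in)

bond 0 |J1
bond 1 |J1
bond 2 |R1
bond 3 |J1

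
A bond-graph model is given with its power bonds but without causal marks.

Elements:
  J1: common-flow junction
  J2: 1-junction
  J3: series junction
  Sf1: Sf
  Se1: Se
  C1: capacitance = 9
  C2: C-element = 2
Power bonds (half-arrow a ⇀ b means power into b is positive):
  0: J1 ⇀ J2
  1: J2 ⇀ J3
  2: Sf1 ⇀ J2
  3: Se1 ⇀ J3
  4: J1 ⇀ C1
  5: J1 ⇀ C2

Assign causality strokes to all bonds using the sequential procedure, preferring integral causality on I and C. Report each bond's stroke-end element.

b2 stroke→Sf1  (Sf1 fixes flow; stroke at Sf1)
b3 stroke→J3  (source Se1 imposes e)
b0 stroke→J2  (J2 flow already set via bond 2)
b1 stroke→J2  (J2 flow already set via bond 2)
b4 stroke→J1  (J1: bond 0 brought flow, rest push out)
b5 stroke→J1  (J1 flow already set via bond 0)

b0 stroke at J2
b1 stroke at J2
b2 stroke at Sf1
b3 stroke at J3
b4 stroke at J1
b5 stroke at J1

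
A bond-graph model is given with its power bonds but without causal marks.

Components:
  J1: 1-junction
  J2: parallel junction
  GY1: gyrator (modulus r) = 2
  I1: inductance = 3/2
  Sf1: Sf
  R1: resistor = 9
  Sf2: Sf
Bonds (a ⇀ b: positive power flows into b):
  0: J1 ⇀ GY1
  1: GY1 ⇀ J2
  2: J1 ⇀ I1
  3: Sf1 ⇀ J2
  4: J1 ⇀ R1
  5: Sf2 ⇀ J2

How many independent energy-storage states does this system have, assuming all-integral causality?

bond 3 stroke→Sf1  (source Sf1 imposes f)
bond 5 stroke→Sf2  (Sf2 (Sf) sets flow on bond)
bond 1 stroke→J2  (J2: last free bond brings effort in)
bond 0 stroke→J1  (GY1: gyrator matches bond 1)
bond 2 stroke→I1  (I1 outputs flow p/I1)
bond 4 stroke→J1  (common-f at J1 fixed by 2)

1  (I1 all integral)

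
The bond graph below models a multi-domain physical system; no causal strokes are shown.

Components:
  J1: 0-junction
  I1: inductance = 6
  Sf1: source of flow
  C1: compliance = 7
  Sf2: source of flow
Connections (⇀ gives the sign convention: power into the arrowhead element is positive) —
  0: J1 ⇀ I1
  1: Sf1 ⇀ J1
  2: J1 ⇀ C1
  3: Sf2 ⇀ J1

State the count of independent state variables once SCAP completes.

bond 1 stroke→Sf1  (source Sf1 imposes f)
bond 3 stroke→Sf2  (Sf2 fixes flow; stroke at Sf2)
bond 0 stroke→I1  (I1 integral (f out))
bond 2 stroke→J1  (J1 needs exactly one e-in)

2  (C1, I1 all integral)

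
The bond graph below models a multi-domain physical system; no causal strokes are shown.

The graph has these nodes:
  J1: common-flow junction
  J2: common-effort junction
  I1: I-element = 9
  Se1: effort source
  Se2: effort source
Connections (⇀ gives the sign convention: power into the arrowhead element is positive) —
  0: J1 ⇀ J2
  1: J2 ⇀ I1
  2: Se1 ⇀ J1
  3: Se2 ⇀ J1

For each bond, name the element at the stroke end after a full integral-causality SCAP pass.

bond 2 →J1  (Se1 fixes effort; stroke away)
bond 3 →J1  (Se2 (Se) sets effort on bond)
bond 0 →J2  (only one flow-in slot at J1)
bond 1 →I1  (common-e at J2 fixed by 0)

b0 →J2
b1 →I1
b2 →J1
b3 →J1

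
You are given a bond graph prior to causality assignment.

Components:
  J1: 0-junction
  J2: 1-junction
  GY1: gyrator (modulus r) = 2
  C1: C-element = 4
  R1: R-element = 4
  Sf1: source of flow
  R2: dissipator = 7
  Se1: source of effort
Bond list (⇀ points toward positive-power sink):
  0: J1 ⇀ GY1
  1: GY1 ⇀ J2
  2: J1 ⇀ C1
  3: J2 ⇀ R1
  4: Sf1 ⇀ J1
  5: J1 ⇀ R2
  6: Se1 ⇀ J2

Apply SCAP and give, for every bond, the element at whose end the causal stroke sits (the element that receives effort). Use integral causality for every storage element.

#4 stroke at Sf1  (source Sf1 imposes f)
#6 stroke at J2  (source Se1 imposes e)
#2 stroke at J1  (C1: C, integral causality)
#0 stroke at GY1  (common-e at J1 fixed by 2)
#5 stroke at R2  (0-jn J1 has e-setter on 2)
#1 stroke at GY1  (GY GY1: same side as bond 0)
#3 stroke at J2  (J2 flow already set via bond 1)

#0 |GY1
#1 |GY1
#2 |J1
#3 |J2
#4 |Sf1
#5 |R2
#6 |J2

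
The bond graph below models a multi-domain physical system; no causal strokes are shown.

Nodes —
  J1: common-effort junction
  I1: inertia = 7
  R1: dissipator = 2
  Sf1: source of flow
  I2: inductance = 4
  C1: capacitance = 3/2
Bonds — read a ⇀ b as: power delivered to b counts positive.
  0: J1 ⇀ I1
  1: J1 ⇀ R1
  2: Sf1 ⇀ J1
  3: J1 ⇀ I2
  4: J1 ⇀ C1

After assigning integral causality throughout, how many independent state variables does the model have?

bond 2 →Sf1  (Sf1 (Sf) sets flow on bond)
bond 0 →I1  (I1 integral (f out))
bond 3 →I2  (prefer integral on I2)
bond 4 →J1  (C1: C, integral causality)
bond 1 →R1  (common-e at J1 fixed by 4)

3  (C1, I1, I2 all integral)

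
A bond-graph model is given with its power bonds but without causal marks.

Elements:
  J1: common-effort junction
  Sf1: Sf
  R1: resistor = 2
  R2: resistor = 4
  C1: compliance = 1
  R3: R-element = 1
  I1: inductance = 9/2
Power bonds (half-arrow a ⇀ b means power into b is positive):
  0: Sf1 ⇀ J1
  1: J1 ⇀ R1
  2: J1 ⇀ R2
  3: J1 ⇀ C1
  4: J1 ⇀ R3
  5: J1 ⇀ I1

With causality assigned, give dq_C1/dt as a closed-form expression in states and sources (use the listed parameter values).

dq_C1/dt = F_Sf1 - 2*p_I1/9 - 7*q_C1/4

β0 stroke at Sf1  (Sf1 fixes flow; stroke at Sf1)
β3 stroke at J1  (C1 integral (e out))
β1 stroke at R1  (0-jn J1 has e-setter on 3)
β2 stroke at R2  (J1: bond 3 brought effort, rest push out)
β4 stroke at R3  (J1: bond 3 brought effort, rest push out)
β5 stroke at I1  (J1 effort already set via bond 3)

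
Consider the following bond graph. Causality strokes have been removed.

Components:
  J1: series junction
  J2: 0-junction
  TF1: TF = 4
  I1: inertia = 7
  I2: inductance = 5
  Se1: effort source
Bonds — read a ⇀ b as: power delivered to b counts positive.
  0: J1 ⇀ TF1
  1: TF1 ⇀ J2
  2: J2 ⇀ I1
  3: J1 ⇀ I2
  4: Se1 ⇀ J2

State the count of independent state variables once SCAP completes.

2  (I1, I2 all integral)

bond 4 stroke at J2  (Se1 (Se) sets effort on bond)
bond 1 stroke at TF1  (J2 effort already set via bond 4)
bond 2 stroke at I1  (J2: bond 4 brought effort, rest push out)
bond 0 stroke at J1  (TF1 one-in-one-out from 1)
bond 3 stroke at I2  (only one flow-in slot at J1)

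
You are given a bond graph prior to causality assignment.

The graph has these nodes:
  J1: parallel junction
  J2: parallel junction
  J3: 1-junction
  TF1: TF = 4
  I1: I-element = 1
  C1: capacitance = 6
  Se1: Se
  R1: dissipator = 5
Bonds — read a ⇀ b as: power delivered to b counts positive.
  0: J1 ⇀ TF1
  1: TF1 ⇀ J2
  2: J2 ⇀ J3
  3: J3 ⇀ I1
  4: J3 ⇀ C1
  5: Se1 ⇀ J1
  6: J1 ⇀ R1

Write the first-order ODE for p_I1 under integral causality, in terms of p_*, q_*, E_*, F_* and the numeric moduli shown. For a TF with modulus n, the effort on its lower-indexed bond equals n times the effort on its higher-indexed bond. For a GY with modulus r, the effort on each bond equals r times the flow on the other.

#5 stroke→J1  (Se1 (Se) sets effort on bond)
#0 stroke→TF1  (common-e at J1 fixed by 5)
#6 stroke→R1  (0-jn J1 has e-setter on 5)
#1 stroke→J2  (through TF1, causality passes straight; one stroke at TF1)
#2 stroke→J3  (J2 effort already set via bond 1)
#3 stroke→I1  (I1 outputs flow p/I1)
#4 stroke→J3  (common-f at J3 fixed by 3)

dp_I1/dt = E_Se1/4 - q_C1/6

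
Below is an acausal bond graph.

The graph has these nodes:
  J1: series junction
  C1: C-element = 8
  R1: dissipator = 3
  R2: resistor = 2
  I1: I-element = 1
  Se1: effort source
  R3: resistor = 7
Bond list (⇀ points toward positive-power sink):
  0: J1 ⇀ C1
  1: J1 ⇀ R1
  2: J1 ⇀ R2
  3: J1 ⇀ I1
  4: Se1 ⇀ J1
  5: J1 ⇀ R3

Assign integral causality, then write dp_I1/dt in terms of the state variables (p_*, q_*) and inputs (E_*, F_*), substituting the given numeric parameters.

dp_I1/dt = E_Se1 - 12*p_I1 - q_C1/8

b4 stroke at J1  (source Se1 imposes e)
b0 stroke at J1  (prefer integral on C1)
b3 stroke at I1  (prefer integral on I1)
b1 stroke at J1  (J1: bond 3 brought flow, rest push out)
b2 stroke at J1  (common-f at J1 fixed by 3)
b5 stroke at J1  (J1: bond 3 brought flow, rest push out)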